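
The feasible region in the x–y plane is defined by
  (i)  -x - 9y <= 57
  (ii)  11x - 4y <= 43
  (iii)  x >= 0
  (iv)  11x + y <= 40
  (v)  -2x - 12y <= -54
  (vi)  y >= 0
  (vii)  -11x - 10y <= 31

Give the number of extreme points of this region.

3

Pairwise boundary intersections that survive every other constraint:
  (0, 40)
  (0, 9/2)
  (213/65, 257/65)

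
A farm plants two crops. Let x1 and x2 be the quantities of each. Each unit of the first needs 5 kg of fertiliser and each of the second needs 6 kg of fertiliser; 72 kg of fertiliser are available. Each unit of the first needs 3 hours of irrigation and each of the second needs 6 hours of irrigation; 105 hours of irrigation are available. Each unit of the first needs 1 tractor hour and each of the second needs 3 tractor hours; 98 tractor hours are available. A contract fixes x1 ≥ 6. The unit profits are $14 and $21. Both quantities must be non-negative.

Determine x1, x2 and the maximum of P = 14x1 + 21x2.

Vertices and P = 14x1 + 21x2:
  (72/5, 0) → P = 1008/5
  (6, 0) → P = 84
  (6, 7) → P = 231

The binding constraints are 5x1 + 6x2 = 72 and x1 = 6.
Solving simultaneously gives x1 = 6, x2 = 7.

x1 = 6, x2 = 7, maximum P = 231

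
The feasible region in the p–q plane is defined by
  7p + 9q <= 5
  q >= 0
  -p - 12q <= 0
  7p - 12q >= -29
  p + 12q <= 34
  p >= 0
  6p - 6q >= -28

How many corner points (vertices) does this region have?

Intersecting each pair of boundary lines and keeping only the points that satisfy every inequality leaves:
  (5/7, 0)
  (0, 5/9)
  (0, 0)

3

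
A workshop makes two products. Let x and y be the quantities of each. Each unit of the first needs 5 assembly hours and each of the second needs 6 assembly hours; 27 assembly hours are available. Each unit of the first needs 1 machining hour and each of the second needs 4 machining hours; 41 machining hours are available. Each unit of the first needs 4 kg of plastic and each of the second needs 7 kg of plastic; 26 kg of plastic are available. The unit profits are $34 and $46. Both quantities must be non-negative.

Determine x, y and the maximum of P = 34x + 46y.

Corner points and P = 34x + 46y:
  (0, 0) → P = 0
  (0, 26/7) → P = 1196/7
  (27/5, 0) → P = 918/5
  (3, 2) → P = 194

The optimum lies where 5x + 6y = 27 and 4x + 7y = 26.
Solving simultaneously gives x = 3, y = 2.

x = 3, y = 2, maximum P = 194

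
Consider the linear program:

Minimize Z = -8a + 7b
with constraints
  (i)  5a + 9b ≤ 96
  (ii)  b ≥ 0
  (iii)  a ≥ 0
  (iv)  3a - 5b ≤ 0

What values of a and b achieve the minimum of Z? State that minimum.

a = 120/13, b = 72/13, minimum Z = -456/13

Corner points and Z = -8a + 7b:
  (0, 32/3) → Z = 224/3
  (120/13, 72/13) → Z = -456/13
  (0, 0) → Z = 0

The optimum lies where 5a + 9b = 96 and 3a - 5b = 0.
Solving simultaneously gives a = 120/13, b = 72/13.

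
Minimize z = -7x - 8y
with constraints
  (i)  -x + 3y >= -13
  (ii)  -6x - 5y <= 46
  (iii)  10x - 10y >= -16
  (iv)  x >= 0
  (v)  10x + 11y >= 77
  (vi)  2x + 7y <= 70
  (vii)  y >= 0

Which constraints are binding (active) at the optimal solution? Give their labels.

Corner points and z = -7x - 8y:
  (301/13, 44/13) → z = -2459/13
  (13, 0) → z = -91
  (99/35, 31/7) → z = -1933/35
  (98/15, 122/15) → z = -554/5
  (77/10, 0) → z = -539/10

The minimum is at (301/13, 44/13). Substituting into each constraint, equality holds for (i) and (vi); the remaining constraints have slack.

(i) and (vi)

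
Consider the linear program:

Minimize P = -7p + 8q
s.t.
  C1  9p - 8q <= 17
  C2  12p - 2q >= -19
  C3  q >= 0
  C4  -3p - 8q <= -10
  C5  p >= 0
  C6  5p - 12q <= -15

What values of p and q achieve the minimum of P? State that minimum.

p = 81/17, q = 55/17, minimum P = -127/17

Feasible corners and P = -7p + 8q:
  (81/17, 55/17) → P = -127/17
  (0, 19/2) → P = 76
  (0, 5/4) → P = 10
The feasible region is unbounded (it extends along (8, 9), (1, 6)), but P strictly increases along every unbounded feasible direction, so there is no improving ray and the minimum is attained at a vertex.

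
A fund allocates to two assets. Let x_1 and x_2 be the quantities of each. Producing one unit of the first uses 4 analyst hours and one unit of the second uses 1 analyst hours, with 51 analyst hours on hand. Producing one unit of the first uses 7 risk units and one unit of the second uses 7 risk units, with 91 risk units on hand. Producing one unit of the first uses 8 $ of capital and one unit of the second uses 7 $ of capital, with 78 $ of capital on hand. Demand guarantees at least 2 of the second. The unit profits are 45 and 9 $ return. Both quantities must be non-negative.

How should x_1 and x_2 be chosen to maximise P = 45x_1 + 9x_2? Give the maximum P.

x_1 = 8, x_2 = 2, maximum P = 378

Corner points and P = 45x_1 + 9x_2:
  (0, 78/7) → P = 702/7
  (0, 2) → P = 18
  (8, 2) → P = 378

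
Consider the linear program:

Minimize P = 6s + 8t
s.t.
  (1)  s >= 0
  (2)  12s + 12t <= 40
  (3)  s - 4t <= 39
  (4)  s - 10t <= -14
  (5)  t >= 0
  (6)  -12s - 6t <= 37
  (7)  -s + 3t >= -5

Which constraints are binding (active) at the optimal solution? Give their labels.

Vertices and P = 6s + 8t:
  (0, 10/3) → P = 80/3
  (0, 7/5) → P = 56/5
  (58/33, 52/33) → P = 764/33

The minimum is at (0, 7/5). Substituting into each constraint, equality holds for (1) and (4); the remaining constraints have slack.

(1) and (4)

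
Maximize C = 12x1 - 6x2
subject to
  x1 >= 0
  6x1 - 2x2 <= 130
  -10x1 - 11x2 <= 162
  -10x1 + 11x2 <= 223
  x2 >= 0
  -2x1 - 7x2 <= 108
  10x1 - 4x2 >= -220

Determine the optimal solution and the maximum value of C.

x1 = 65/3, x2 = 0, maximum C = 260

Vertices and C = 12x1 - 6x2:
  (0, 223/11) → C = -1338/11
  (0, 0) → C = 0
  (938/23, 1319/23) → C = 3342/23
  (65/3, 0) → C = 260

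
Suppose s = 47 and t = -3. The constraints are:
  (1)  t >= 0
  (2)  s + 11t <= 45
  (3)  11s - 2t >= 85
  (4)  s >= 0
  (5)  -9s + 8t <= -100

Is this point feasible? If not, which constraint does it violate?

not feasible — violates (1)

Constraint (1): t = -3, which is not ≥ 0. All other constraints are satisfied.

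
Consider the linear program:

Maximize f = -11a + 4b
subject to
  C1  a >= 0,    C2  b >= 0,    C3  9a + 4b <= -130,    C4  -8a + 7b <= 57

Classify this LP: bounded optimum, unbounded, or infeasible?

infeasible

The boundaries a = 0 and b = 0 meet at (0, 0), but that point violates 9a + 4b ≤ -130. Every candidate vertex is excluded by some other constraint, so the feasible region is empty.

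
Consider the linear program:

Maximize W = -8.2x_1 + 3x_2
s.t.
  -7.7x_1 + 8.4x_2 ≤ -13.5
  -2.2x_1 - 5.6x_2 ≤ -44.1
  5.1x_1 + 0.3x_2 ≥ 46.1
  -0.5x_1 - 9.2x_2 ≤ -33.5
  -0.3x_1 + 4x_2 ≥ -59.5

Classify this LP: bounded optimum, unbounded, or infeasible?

Vertices and W = -8.2x_1 + 3x_2:
  (13043/1505, 28612/4515) → W = -391703/7525
  (24493/2790, 12349/2790) → W = -409489/6975
  (5453/436, 5165/1744) → W = -816817/8720
  (17035/119, -985/238) → W = -282329/238
The feasible region has finitely many vertices and no improving ray; the maximum is -391703/7525 at (13043/1505, 28612/4515).

bounded optimum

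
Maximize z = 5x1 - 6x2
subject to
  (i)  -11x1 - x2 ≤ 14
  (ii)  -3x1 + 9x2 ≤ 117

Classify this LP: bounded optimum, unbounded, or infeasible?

unbounded

From the feasible point (-81/34, 415/34), moving in the direction (1, -11) keeps every constraint satisfied while z increases without bound.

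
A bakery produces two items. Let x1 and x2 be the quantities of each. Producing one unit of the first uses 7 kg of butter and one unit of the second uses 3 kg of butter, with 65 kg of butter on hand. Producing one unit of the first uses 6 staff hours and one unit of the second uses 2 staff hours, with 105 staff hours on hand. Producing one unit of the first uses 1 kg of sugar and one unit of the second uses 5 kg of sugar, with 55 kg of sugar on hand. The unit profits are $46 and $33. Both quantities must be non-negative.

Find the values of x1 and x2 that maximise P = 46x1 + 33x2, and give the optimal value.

Feasible corners and P = 46x1 + 33x2:
  (0, 0) → P = 0
  (0, 11) → P = 363
  (65/7, 0) → P = 2990/7
  (5, 10) → P = 560

At the optimal vertex, 7x1 + 3x2 = 65 and x1 + 5x2 = 55.
Solving simultaneously gives x1 = 5, x2 = 10.

x1 = 5, x2 = 10, maximum P = 560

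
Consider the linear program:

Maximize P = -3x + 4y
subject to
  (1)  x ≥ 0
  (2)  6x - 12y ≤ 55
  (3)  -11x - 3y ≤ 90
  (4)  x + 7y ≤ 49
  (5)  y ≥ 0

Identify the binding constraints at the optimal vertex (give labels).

Vertices and P = -3x + 4y:
  (0, 7) → P = 28
  (0, 0) → P = 0
  (973/54, 239/54) → P = -1963/54
  (55/6, 0) → P = -55/2

The maximum is at (0, 7). Substituting into each constraint, equality holds for (1) and (4); the remaining constraints have slack.

(1) and (4)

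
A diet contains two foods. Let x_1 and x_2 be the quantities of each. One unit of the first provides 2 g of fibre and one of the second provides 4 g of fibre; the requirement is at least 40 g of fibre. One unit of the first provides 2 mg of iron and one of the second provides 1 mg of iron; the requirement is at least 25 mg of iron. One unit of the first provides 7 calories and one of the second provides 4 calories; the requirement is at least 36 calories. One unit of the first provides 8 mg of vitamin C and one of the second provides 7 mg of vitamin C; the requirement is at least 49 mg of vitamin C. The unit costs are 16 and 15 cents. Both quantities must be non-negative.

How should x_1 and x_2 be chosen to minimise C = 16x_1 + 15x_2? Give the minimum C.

Feasible corners and C = 16x_1 + 15x_2:
  (0, 25) → C = 375
  (20, 0) → C = 320
  (10, 5) → C = 235
The feasible region is unbounded (it extends along (0, 1), (1, 0)), but C strictly increases along every unbounded feasible direction, so there is no improving ray and the minimum is attained at a vertex.

x_1 = 10, x_2 = 5, minimum C = 235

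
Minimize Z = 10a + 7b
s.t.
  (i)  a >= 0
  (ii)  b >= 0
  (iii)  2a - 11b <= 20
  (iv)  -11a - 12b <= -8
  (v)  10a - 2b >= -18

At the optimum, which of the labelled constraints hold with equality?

(i) and (iv)

Vertices and Z = 10a + 7b:
  (0, 2/3) → Z = 14/3
  (0, 9) → Z = 63
  (10, 0) → Z = 100
  (8/11, 0) → Z = 80/11
The feasible region is unbounded (it extends along (1, 5), (11, 2)), but Z strictly increases along every unbounded feasible direction, so there is no improving ray and the minimum is attained at a vertex.

The minimum is at (0, 2/3). Substituting into each constraint, equality holds for (i) and (iv); the remaining constraints have slack.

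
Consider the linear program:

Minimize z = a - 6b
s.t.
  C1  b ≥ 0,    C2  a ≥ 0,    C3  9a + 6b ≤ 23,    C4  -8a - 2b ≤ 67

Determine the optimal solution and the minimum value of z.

Corner points and z = a - 6b:
  (0, 0) → z = 0
  (23/9, 0) → z = 23/9
  (0, 23/6) → z = -23

At the optimal vertex, a = 0 and 9a + 6b = 23.
Solving simultaneously gives a = 0, b = 23/6.

a = 0, b = 23/6, minimum z = -23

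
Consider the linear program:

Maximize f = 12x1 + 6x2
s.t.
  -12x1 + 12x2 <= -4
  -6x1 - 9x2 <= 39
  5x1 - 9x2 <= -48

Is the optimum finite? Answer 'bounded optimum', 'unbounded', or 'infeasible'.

From the feasible point (51/4, 149/12), moving in the direction (9, 5) keeps every constraint satisfied while f increases without bound.

unbounded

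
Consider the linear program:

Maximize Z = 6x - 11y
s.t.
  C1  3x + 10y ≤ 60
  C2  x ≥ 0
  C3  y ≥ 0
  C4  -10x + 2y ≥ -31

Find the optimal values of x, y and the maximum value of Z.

x = 31/10, y = 0, maximum Z = 93/5

Extreme points and Z = 6x - 11y:
  (0, 6) → Z = -66
  (215/53, 507/106) → Z = -2997/106
  (0, 0) → Z = 0
  (31/10, 0) → Z = 93/5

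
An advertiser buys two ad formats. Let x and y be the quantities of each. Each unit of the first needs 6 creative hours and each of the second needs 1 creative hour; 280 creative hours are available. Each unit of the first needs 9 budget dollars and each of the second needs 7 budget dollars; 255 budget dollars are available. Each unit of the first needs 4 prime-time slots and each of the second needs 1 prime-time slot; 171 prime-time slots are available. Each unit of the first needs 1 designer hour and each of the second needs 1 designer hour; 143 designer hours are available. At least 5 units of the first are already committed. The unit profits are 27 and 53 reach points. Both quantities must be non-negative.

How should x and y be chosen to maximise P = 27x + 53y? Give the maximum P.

x = 5, y = 30, maximum P = 1725

Vertices and P = 27x + 53y:
  (85/3, 0) → P = 765
  (5, 0) → P = 135
  (5, 30) → P = 1725

The optimum lies where 9x + 7y = 255 and x = 5.
Solving simultaneously gives x = 5, y = 30.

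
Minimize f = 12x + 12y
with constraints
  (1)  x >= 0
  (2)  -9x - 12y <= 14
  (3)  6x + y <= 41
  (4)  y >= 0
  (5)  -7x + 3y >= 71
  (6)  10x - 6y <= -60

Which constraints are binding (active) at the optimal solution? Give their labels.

Vertices and f = 12x + 12y:
  (0, 41) → f = 492
  (0, 71/3) → f = 284
  (52/25, 713/25) → f = 1836/5

The minimum is at (0, 71/3). Substituting into each constraint, equality holds for (1) and (5); the remaining constraints have slack.

(1) and (5)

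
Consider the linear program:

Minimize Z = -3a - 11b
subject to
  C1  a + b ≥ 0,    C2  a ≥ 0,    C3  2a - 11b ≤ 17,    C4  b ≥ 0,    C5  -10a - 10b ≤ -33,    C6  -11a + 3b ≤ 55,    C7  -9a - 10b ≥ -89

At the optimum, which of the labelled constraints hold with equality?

C2 and C7

Corner points and Z = -3a - 11b:
  (0, 33/10) → Z = -363/10
  (0, 89/10) → Z = -979/10
  (17/2, 0) → Z = -51/2
  (1149/119, 25/119) → Z = -3722/119
  (33/10, 0) → Z = -99/10

The minimum is at (0, 89/10). Substituting into each constraint, equality holds for C2 and C7; the remaining constraints have slack.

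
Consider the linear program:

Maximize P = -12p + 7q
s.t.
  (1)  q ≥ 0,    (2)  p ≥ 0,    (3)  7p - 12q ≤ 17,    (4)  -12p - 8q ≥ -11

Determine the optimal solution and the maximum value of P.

Extreme points and P = -12p + 7q:
  (0, 0) → P = 0
  (11/12, 0) → P = -11
  (0, 11/8) → P = 77/8

The binding constraints are p = 0 and -12p - 8q = -11.
Solving simultaneously gives p = 0, q = 11/8.

p = 0, q = 11/8, maximum P = 77/8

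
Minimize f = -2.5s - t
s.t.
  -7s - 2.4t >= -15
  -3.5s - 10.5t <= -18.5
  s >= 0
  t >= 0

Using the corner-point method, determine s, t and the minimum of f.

Corner points and f = -2.5s - t:
  (377/217, 110/93) → f = -7195/1302
  (0, 25/4) → f = -25/4
  (0, 37/21) → f = -37/21

The binding constraints are -7s - 2.4t = -15 and s = 0.
Solving simultaneously gives s = 0, t = 25/4.

s = 0, t = 6.25, minimum f = -6.25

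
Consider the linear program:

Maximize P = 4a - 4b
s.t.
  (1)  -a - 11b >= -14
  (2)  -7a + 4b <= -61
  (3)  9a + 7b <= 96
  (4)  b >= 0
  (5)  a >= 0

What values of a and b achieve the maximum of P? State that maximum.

a = 32/3, b = 0, maximum P = 128/3

Corner points and P = 4a - 4b:
  (727/81, 37/81) → P = 920/27
  (479/46, 15/46) → P = 928/23
  (61/7, 0) → P = 244/7
  (32/3, 0) → P = 128/3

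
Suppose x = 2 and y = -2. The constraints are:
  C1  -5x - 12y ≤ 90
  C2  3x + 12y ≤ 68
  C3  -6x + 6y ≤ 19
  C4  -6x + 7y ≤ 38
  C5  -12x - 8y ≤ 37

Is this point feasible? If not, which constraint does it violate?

C1: 14 ≤ 90 ✓
C2: -18 ≤ 68 ✓
C3: -24 ≤ 19 ✓
C4: -26 ≤ 38 ✓
C5: -8 ≤ 37 ✓

feasible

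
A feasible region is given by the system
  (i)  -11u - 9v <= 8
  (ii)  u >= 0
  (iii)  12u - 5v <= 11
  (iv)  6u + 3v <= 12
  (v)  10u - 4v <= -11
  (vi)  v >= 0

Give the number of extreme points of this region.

Of the 15 pairwise boundary intersections, those satisfying every inequality are:
  (0, 4)
  (0, 11/4)
  (5/18, 31/9)

3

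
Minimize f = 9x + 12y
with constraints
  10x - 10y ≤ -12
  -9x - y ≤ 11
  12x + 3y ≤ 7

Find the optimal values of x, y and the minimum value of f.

x = -61/50, y = -1/50, minimum f = -561/50

Feasible corners and f = 9x + 12y:
  (-61/50, -1/50) → f = -561/50
  (17/75, 107/75) → f = 479/25
  (-8/3, 13) → f = 132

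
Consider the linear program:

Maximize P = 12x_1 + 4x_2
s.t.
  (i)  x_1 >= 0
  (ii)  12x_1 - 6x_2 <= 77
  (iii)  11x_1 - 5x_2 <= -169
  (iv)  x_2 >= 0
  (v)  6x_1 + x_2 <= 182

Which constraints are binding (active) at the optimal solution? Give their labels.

(i) and (v)

Extreme points and P = 12x_1 + 4x_2:
  (0, 169/5) → P = 676/5
  (0, 182) → P = 728
  (741/41, 3016/41) → P = 20956/41

The maximum is at (0, 182). Substituting into each constraint, equality holds for (i) and (v); the remaining constraints have slack.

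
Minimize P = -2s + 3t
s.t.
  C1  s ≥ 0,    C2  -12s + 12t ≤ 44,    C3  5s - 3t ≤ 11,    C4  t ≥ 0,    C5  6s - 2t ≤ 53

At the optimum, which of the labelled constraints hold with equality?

C3 and C4

Extreme points and P = -2s + 3t:
  (0, 11/3) → P = 11
  (0, 0) → P = 0
  (11, 44/3) → P = 22
  (11/5, 0) → P = -22/5

The minimum is at (11/5, 0). Substituting into each constraint, equality holds for C3 and C4; the remaining constraints have slack.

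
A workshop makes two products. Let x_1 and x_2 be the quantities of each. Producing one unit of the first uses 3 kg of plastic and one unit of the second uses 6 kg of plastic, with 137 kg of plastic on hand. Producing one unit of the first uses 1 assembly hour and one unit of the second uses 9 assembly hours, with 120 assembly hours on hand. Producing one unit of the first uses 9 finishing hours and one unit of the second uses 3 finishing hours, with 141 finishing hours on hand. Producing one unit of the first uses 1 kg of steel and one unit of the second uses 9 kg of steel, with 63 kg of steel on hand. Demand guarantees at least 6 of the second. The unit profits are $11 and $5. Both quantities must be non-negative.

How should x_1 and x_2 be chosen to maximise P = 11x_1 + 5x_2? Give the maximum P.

x_1 = 9, x_2 = 6, maximum P = 129

Vertices and P = 11x_1 + 5x_2:
  (0, 7) → P = 35
  (0, 6) → P = 30
  (9, 6) → P = 129

The binding constraints are x_1 + 9x_2 = 63 and x_2 = 6.
Solving simultaneously gives x_1 = 9, x_2 = 6.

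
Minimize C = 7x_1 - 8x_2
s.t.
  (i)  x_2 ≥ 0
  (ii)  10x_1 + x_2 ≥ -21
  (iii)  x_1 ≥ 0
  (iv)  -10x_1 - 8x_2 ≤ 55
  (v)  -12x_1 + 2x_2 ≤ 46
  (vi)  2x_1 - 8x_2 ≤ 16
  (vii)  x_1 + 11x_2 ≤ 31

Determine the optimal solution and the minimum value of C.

x_1 = 0, x_2 = 31/11, minimum C = -248/11

Vertices and C = 7x_1 - 8x_2:
  (0, 0) → C = 0
  (8, 0) → C = 56
  (0, 31/11) → C = -248/11
  (212/15, 23/15) → C = 260/3

At the optimal vertex, x_1 = 0 and x_1 + 11x_2 = 31.
Solving simultaneously gives x_1 = 0, x_2 = 31/11.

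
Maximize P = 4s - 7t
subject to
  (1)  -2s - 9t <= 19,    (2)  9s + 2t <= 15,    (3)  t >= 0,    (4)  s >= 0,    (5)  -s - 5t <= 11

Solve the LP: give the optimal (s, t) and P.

s = 5/3, t = 0, maximum P = 20/3

Corner points and P = 4s - 7t:
  (5/3, 0) → P = 20/3
  (0, 15/2) → P = -105/2
  (0, 0) → P = 0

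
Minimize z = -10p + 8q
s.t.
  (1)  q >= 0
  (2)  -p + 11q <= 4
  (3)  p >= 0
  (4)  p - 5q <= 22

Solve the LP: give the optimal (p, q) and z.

Corner points and z = -10p + 8q:
  (0, 0) → z = 0
  (22, 0) → z = -220
  (0, 4/11) → z = 32/11
  (131/3, 13/3) → z = -402

p = 131/3, q = 13/3, minimum z = -402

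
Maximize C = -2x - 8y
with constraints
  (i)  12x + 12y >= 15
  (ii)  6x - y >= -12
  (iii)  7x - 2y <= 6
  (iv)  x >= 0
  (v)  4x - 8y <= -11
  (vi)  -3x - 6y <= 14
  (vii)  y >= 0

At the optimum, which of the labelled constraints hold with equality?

Vertices and C = -2x - 8y:
  (0, 12) → C = -96
  (35/24, 101/48) → C = -79/4
  (0, 11/8) → C = -11
The feasible region is unbounded (it extends along (2, 7), (1, 6)), but C strictly decreases along every unbounded feasible direction, so there is no improving ray and the maximum is attained at a vertex.

The maximum is at (0, 11/8). Substituting into each constraint, equality holds for (iv) and (v); the remaining constraints have slack.

(iv) and (v)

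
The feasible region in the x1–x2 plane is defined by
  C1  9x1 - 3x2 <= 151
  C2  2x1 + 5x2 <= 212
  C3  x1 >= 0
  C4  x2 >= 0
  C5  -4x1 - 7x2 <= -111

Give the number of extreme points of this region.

4

Pairwise boundary intersections that survive every other constraint:
  (1391/51, 1606/51)
  (278/15, 79/15)
  (0, 212/5)
  (0, 111/7)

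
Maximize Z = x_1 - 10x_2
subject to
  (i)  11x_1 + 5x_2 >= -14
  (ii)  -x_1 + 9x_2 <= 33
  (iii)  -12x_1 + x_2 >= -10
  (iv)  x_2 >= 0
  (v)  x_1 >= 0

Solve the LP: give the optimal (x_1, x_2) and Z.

x_1 = 5/6, x_2 = 0, maximum Z = 5/6

Extreme points and Z = x_1 - 10x_2:
  (123/107, 406/107) → Z = -3937/107
  (0, 11/3) → Z = -110/3
  (5/6, 0) → Z = 5/6
  (0, 0) → Z = 0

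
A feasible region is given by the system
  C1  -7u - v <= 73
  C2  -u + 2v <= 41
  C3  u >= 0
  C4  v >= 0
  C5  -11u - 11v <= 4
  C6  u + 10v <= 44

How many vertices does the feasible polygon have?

3

The feasible vertices (each the meet of two boundaries and inside every other half-plane) are:
  (0, 0)
  (0, 22/5)
  (44, 0)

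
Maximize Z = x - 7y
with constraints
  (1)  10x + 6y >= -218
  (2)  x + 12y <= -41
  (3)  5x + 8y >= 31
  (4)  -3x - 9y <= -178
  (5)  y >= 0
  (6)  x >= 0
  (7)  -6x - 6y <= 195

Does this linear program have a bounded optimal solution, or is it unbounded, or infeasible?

infeasible

The boundaries x + 12y = -41 and -3x - 9y = -178 meet at (835/9, -301/27), but that point violates y ≥ 0. Every candidate vertex is excluded by some other constraint, so the feasible region is empty.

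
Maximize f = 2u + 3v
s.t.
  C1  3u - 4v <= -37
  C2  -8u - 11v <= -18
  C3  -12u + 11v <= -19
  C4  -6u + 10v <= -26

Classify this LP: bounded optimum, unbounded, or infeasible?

The boundaries 3u - 4v = -37 and -12u + 11v = -19 meet at (161/5, 167/5), but that point violates -6u + 10v ≤ -26. Every candidate vertex is excluded by some other constraint, so the feasible region is empty.

infeasible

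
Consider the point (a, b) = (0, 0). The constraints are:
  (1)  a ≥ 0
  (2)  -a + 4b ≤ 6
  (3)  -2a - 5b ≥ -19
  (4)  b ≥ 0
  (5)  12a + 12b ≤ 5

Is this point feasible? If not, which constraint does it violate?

(1): 0 ≥ 0 ✓
(2): 0 ≤ 6 ✓
(3): 0 ≥ -19 ✓
(4): 0 ≥ 0 ✓
(5): 0 ≤ 5 ✓

feasible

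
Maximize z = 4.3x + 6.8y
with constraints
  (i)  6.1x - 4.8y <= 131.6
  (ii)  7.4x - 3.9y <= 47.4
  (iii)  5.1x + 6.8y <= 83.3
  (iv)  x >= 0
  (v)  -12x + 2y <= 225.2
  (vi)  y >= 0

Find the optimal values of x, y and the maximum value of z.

Extreme points and z = 4.3x + 6.8y:
  (3807/413, 2204/413) → z = 313573/4130
  (237/37, 0) → z = 10191/370
  (0, 49/4) → z = 833/10
  (0, 0) → z = 0

The optimum lies where 5.1x + 6.8y = 83.3 and x = 0.
Solving simultaneously gives x = 0, y = 49/4.

x = 0, y = 12.25, maximum z = 83.3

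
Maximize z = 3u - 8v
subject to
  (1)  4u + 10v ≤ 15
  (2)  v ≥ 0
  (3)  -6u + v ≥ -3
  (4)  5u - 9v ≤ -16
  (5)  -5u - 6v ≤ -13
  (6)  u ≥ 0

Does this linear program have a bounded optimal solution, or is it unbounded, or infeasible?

infeasible

The boundaries -6u + v = -3 and 5u - 9v = -16 meet at (43/49, 111/49), but that point violates 4u + 10v ≤ 15. Every candidate vertex is excluded by some other constraint, so the feasible region is empty.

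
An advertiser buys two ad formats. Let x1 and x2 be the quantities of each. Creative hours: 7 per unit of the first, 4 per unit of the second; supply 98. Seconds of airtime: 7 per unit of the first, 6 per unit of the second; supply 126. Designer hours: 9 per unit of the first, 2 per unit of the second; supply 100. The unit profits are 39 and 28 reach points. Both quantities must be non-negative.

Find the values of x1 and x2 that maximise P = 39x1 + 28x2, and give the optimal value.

x1 = 6, x2 = 14, maximum P = 626

Feasible corners and P = 39x1 + 28x2:
  (0, 0) → P = 0
  (0, 21) → P = 588
  (100/9, 0) → P = 1300/3
  (6, 14) → P = 626
  (102/11, 91/11) → P = 6526/11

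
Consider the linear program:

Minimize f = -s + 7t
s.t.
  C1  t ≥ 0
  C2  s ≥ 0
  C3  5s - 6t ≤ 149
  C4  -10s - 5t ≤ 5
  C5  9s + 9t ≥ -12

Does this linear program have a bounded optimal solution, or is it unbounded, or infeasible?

bounded optimum

Corner points and f = -s + 7t:
  (0, 0) → f = 0
  (149/5, 0) → f = -149/5
The feasible region has finitely many vertices and no improving ray; the minimum is -149/5 at (149/5, 0).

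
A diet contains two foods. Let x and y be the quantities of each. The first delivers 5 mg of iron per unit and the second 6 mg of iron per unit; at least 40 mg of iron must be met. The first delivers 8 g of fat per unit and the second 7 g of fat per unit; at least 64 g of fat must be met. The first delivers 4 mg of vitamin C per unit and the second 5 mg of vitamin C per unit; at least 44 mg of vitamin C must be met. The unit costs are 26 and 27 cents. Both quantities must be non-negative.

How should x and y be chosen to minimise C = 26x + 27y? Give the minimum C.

x = 1, y = 8, minimum C = 242

Extreme points and C = 26x + 27y:
  (0, 64/7) → C = 1728/7
  (11, 0) → C = 286
  (1, 8) → C = 242
The feasible region is unbounded (it extends along (0, 1), (1, 0)), but C strictly increases along every unbounded feasible direction, so there is no improving ray and the minimum is attained at a vertex.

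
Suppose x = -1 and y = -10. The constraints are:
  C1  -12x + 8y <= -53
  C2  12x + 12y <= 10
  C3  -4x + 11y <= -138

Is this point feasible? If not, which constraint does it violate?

Constraint C3: -4x + 11y = -106, which is not ≤ -138. All other constraints are satisfied.

not feasible — violates C3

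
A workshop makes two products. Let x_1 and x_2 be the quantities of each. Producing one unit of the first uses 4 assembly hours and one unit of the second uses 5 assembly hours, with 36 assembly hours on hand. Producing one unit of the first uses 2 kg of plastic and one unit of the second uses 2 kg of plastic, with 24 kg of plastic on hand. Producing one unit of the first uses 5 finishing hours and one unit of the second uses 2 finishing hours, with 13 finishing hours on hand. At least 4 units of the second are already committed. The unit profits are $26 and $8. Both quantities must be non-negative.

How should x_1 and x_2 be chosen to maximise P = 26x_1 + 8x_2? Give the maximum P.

x_1 = 1, x_2 = 4, maximum P = 58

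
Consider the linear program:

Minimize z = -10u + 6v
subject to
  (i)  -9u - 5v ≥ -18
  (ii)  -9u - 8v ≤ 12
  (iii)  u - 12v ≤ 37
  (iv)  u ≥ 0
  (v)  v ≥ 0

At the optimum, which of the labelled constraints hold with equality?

(i) and (v)

Vertices and z = -10u + 6v:
  (0, 18/5) → z = 108/5
  (2, 0) → z = -20
  (0, 0) → z = 0

The minimum is at (2, 0). Substituting into each constraint, equality holds for (i) and (v); the remaining constraints have slack.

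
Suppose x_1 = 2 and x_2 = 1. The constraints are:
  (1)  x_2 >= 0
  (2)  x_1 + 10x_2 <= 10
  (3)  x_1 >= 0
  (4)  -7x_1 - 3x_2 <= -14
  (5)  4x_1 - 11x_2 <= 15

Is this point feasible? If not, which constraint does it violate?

Constraint (2): x_1 + 10x_2 = 12, which is not ≤ 10. All other constraints are satisfied.

not feasible — violates (2)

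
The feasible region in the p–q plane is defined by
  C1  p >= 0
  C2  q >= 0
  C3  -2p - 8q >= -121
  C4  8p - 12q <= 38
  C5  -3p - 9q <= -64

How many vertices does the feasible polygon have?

Pairwise boundary intersections that survive every other constraint:
  (0, 121/8)
  (0, 64/9)
  (439/22, 223/22)
  (185/18, 199/54)

4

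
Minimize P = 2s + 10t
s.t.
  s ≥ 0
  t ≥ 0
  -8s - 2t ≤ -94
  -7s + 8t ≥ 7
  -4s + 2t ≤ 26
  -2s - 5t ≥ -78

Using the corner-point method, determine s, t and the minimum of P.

s = 123/13, t = 119/13, minimum P = 1436/13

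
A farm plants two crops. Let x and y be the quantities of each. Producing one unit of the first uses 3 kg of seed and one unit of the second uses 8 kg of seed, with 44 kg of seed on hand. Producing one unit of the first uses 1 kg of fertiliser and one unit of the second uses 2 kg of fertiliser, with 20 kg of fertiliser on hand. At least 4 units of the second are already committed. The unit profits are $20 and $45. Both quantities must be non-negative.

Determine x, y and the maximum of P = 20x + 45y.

At the optimal vertex, 3x + 8y = 44 and y = 4.
Solving simultaneously gives x = 4, y = 4.

x = 4, y = 4, maximum P = 260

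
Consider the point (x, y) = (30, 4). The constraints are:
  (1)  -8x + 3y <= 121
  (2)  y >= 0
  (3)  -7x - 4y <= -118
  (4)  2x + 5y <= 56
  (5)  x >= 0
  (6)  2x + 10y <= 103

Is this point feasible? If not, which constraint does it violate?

Constraint (4): 2x + 5y = 80, which is not ≤ 56. All other constraints are satisfied.

not feasible — violates (4)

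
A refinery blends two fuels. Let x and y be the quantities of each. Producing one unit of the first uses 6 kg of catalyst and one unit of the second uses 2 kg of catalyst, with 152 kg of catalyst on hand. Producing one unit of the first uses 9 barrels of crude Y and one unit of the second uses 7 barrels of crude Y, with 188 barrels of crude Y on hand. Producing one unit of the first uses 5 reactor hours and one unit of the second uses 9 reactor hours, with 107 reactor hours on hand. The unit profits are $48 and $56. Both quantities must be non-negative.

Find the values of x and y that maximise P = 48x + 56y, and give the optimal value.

Feasible corners and P = 48x + 56y:
  (0, 0) → P = 0
  (0, 107/9) → P = 5992/9
  (188/9, 0) → P = 3008/3
  (41/2, 1/2) → P = 1012

x = 41/2, y = 1/2, maximum P = 1012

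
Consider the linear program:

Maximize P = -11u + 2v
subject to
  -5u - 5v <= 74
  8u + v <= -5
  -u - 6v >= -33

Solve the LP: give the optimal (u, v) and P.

Corner points and P = -11u + 2v:
  (7/5, -81/5) → P = -239/5
  (-609/25, 239/25) → P = 7177/25
  (-63/47, 269/47) → P = 1231/47

The binding constraints are -5u - 5v = 74 and -u - 6v = -33.
Solving simultaneously gives u = -609/25, v = 239/25.

u = -609/25, v = 239/25, maximum P = 7177/25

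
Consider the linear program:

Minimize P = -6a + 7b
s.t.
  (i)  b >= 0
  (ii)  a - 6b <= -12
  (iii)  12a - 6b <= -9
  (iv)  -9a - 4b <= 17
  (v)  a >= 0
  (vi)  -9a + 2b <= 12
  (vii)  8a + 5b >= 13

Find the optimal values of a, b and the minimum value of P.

a = 11/36, b = 19/9, minimum P = 233/18

Corner points and P = -6a + 7b:
  (11/36, 19/9) → P = 233/18
  (0, 6) → P = 42
  (0, 13/5) → P = 91/5
The feasible region is unbounded (it extends along (1, 2), (2, 9)), but P strictly increases along every unbounded feasible direction, so there is no improving ray and the minimum is attained at a vertex.

The optimum lies where 12a - 6b = -9 and 8a + 5b = 13.
Solving simultaneously gives a = 11/36, b = 19/9.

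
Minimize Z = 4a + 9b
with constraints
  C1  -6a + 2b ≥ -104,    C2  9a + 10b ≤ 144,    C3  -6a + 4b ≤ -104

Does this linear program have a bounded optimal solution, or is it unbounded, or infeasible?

unbounded

From the feasible point (664/39, -12/13), moving in the direction (-4, -6) keeps every constraint satisfied while Z decreases without bound.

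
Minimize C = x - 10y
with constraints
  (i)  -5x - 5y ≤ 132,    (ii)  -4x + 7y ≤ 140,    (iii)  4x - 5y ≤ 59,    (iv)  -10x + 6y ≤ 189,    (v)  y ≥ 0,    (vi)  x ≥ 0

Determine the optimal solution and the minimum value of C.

x = 1113/8, y = 199/2, minimum C = -6847/8

Feasible corners and C = x - 10y:
  (1113/8, 199/2) → C = -6847/8
  (0, 20) → C = -200
  (59/4, 0) → C = 59/4
  (0, 0) → C = 0

The optimum lies where -4x + 7y = 140 and 4x - 5y = 59.
Solving simultaneously gives x = 1113/8, y = 199/2.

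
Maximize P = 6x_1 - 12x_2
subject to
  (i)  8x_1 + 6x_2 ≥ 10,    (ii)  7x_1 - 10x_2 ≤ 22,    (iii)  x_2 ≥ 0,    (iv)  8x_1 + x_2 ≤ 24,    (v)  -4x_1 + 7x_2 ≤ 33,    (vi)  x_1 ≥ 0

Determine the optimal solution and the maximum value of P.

x_1 = 3, x_2 = 0, maximum P = 18

Extreme points and P = 6x_1 - 12x_2:
  (5/4, 0) → P = 15/2
  (0, 5/3) → P = -20
  (3, 0) → P = 18
  (9/4, 6) → P = -117/2
  (0, 33/7) → P = -396/7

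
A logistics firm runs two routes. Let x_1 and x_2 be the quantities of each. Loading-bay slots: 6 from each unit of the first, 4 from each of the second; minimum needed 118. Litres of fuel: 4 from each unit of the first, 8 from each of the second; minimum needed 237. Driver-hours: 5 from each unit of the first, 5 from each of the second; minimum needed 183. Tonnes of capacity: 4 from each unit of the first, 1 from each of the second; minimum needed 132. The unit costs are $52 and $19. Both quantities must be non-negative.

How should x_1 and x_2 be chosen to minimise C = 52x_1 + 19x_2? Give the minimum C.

Corner points and C = 52x_1 + 19x_2:
  (0, 132) → C = 2508
  (237/4, 0) → C = 3081
  (117/4, 15) → C = 1806
The feasible region is unbounded (it extends along (0, 1), (1, 0)), but C strictly increases along every unbounded feasible direction, so there is no improving ray and the minimum is attained at a vertex.

x_1 = 117/4, x_2 = 15, minimum C = 1806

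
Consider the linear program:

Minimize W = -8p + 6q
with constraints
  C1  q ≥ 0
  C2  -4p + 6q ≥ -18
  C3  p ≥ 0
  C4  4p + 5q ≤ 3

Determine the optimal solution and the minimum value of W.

Feasible corners and W = -8p + 6q:
  (0, 0) → W = 0
  (3/4, 0) → W = -6
  (0, 3/5) → W = 18/5

The binding constraints are q = 0 and 4p + 5q = 3.
Solving simultaneously gives p = 3/4, q = 0.

p = 3/4, q = 0, minimum W = -6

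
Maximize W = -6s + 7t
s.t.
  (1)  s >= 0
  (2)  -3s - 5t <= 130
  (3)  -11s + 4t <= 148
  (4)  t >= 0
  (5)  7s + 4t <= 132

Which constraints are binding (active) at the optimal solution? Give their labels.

(1) and (5)

Corner points and W = -6s + 7t:
  (0, 0) → W = 0
  (0, 33) → W = 231
  (132/7, 0) → W = -792/7

The maximum is at (0, 33). Substituting into each constraint, equality holds for (1) and (5); the remaining constraints have slack.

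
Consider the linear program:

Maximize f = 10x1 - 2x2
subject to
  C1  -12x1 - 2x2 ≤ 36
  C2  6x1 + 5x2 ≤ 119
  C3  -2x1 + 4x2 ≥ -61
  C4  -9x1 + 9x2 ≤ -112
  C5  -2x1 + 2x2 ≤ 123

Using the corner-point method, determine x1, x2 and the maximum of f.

Feasible corners and f = 10x1 - 2x2:
  (-11/26, -201/13) → f = 347/13
  (-50/63, -278/21) → f = 1168/63
  (781/34, -64/17) → f = 4033/17
  (1631/99, 133/33) → f = 15512/99

x1 = 781/34, x2 = -64/17, maximum f = 4033/17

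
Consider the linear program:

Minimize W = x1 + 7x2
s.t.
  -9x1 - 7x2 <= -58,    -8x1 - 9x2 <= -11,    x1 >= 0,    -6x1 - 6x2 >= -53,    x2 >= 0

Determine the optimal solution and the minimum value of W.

Corner points and W = x1 + 7x2:
  (0, 58/7) → W = 58
  (58/9, 0) → W = 58/9
  (0, 53/6) → W = 371/6
  (53/6, 0) → W = 53/6

The binding constraints are -9x1 - 7x2 = -58 and x2 = 0.
Solving simultaneously gives x1 = 58/9, x2 = 0.

x1 = 58/9, x2 = 0, minimum W = 58/9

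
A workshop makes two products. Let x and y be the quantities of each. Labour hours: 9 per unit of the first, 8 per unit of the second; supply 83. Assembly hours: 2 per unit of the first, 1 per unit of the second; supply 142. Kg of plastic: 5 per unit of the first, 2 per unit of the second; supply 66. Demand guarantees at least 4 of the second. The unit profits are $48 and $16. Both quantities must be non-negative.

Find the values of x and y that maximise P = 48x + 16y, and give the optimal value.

x = 17/3, y = 4, maximum P = 336

Corner points and P = 48x + 16y:
  (0, 83/8) → P = 166
  (0, 4) → P = 64
  (17/3, 4) → P = 336

At the optimal vertex, 9x + 8y = 83 and y = 4.
Solving simultaneously gives x = 17/3, y = 4.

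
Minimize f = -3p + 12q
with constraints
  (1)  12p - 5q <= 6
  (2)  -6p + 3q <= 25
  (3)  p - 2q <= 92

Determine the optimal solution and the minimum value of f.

p = -326/9, q = -577/9, minimum f = -1982/3

Feasible corners and f = -3p + 12q:
  (143/6, 56) → f = 1201/2
  (-448/19, -1098/19) → f = -11832/19
  (-326/9, -577/9) → f = -1982/3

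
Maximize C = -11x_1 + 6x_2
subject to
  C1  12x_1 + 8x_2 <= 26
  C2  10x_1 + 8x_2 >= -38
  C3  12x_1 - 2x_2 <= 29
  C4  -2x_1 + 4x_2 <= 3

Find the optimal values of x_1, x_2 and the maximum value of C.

x_1 = -22/7, x_2 = -23/28, maximum C = 415/14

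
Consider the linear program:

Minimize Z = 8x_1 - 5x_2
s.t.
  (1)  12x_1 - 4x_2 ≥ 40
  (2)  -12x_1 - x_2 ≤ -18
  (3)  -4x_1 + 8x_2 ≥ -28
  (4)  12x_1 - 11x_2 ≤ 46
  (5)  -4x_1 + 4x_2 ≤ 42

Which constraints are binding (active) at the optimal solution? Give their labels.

(1) and (5)

Vertices and Z = 8x_1 - 5x_2:
  (64/21, -6/7) → Z = 86/3
  (41/4, 83/4) → Z = -87/4
  (323/2, 172) → Z = 432

The minimum is at (41/4, 83/4). Substituting into each constraint, equality holds for (1) and (5); the remaining constraints have slack.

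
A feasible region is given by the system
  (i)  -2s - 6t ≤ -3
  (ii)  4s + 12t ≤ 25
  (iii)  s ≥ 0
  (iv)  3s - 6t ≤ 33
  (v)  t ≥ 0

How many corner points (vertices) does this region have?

4

Intersecting each pair of boundary lines and keeping only the points that satisfy every inequality leaves:
  (0, 1/2)
  (3/2, 0)
  (0, 25/12)
  (25/4, 0)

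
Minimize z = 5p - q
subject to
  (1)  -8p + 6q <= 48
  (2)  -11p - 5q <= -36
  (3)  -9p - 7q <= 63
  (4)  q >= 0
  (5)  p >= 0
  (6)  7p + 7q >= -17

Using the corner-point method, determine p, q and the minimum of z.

p = 0, q = 8, minimum z = -8

Feasible corners and z = 5p - q:
  (0, 8) → z = -8
  (36/11, 0) → z = 180/11
  (0, 36/5) → z = -36/5
The feasible region is unbounded (it extends along (3, 4), (1, 0)), but z strictly increases along every unbounded feasible direction, so there is no improving ray and the minimum is attained at a vertex.

The optimum lies where -8p + 6q = 48 and p = 0.
Solving simultaneously gives p = 0, q = 8.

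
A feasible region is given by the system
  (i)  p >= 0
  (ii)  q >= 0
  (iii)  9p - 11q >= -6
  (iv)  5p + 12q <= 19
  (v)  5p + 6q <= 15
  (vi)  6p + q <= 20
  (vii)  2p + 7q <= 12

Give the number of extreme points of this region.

5

Intersecting each pair of boundary lines and keeping only the points that satisfy every inequality leaves:
  (0, 0)
  (0, 6/11)
  (3, 0)
  (137/163, 201/163)
  (11/5, 2/3)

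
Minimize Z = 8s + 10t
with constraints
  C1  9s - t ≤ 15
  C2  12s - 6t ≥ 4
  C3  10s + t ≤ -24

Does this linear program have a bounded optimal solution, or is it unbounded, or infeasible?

From the feasible point (-9/19, -366/19), moving in the direction (-6, -12) keeps every constraint satisfied while Z decreases without bound.

unbounded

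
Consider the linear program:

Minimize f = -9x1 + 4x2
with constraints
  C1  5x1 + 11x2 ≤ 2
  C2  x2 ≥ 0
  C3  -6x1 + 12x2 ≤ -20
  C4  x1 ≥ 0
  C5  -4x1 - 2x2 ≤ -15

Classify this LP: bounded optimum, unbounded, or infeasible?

infeasible

The boundaries 5x1 + 11x2 = 2 and -4x1 - 2x2 = -15 meet at (161/34, -67/34), but that point violates x2 ≥ 0. Every candidate vertex is excluded by some other constraint, so the feasible region is empty.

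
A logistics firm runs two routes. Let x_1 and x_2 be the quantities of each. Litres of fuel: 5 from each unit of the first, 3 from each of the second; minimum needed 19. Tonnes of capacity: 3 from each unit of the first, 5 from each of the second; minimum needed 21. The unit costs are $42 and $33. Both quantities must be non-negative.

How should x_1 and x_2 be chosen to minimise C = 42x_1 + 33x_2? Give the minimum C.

Vertices and C = 42x_1 + 33x_2:
  (0, 19/3) → C = 209
  (7, 0) → C = 294
  (2, 3) → C = 183
The feasible region is unbounded (it extends along (0, 1), (1, 0)), but C strictly increases along every unbounded feasible direction, so there is no improving ray and the minimum is attained at a vertex.

The optimum lies where 5x_1 + 3x_2 = 19 and 3x_1 + 5x_2 = 21.
Solving simultaneously gives x_1 = 2, x_2 = 3.

x_1 = 2, x_2 = 3, minimum C = 183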